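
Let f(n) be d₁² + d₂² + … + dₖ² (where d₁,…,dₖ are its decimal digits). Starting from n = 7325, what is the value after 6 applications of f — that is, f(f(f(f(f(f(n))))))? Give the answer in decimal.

7325 → 87
87 → 113
113 → 11
11 → 2
2 → 4
4 → 16

16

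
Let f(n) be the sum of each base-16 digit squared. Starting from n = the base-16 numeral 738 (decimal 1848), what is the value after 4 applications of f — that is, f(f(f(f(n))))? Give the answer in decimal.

136

1848 = (7,3,8)_16 → 7² + 3² + 8² = 49 + 9 + 64 = 122
122 = (7,10)_16 → 7² + 10² = 49 + 100 = 149
149 = (9,5)_16 → 9² + 5² = 81 + 25 = 106
106 = (6,10)_16 → 6² + 10² = 36 + 100 = 136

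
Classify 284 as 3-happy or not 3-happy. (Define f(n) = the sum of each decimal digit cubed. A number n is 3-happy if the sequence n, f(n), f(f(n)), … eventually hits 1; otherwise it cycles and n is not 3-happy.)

284 → 584
584 → 701
701 → 344
344 → 155
155 → 251
251 → 134
134 → 92
92 → 737
737 → 713
713 → 371
371 → 371  — 371 already seen; the sequence cycles without reaching 1.

not 3-happy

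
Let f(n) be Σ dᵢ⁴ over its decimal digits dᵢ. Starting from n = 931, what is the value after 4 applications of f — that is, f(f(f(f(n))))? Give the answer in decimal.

964

931 → 9⁴ + 3⁴ + 1⁴ = 6561 + 81 + 1 = 6643
6643 → 6⁴ + 6⁴ + 4⁴ + 3⁴ = 1296 + 1296 + 256 + 81 = 2929
2929 → 2⁴ + 9⁴ + 2⁴ + 9⁴ = 16 + 6561 + 16 + 6561 = 13154
13154 → 1⁴ + 3⁴ + 1⁴ + 5⁴ + 4⁴ = 1 + 81 + 1 + 625 + 256 = 964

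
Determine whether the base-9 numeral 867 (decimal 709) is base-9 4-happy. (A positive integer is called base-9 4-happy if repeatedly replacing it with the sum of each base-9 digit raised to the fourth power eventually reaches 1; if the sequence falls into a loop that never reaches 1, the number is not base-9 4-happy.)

base-9 4-happy

709 = (8,6,7)_9 → 8⁴ + 6⁴ + 7⁴ = 4096 + 1296 + 2401 = 7793
7793 = (1,1,6,1,8)_9 → 1⁴ + 1⁴ + 6⁴ + 1⁴ + 8⁴ = 1 + 1 + 1296 + 1 + 4096 = 5395
5395 = (7,3,5,4)_9 → 7⁴ + 3⁴ + 5⁴ + 4⁴ = 2401 + 81 + 625 + 256 = 3363
3363 = (4,5,4,6)_9 → 4⁴ + 5⁴ + 4⁴ + 6⁴ = 256 + 625 + 256 + 1296 = 2433
2433 = (3,3,0,3)_9 → 3⁴ + 3⁴ + 0⁴ + 3⁴ = 81 + 81 + 0 + 81 = 243
243 = (3,0,0)_9 → 3⁴ + 0⁴ + 0⁴ = 81 + 0 + 0 = 81
81 = (1,0,0)_9 → 1⁴ + 0⁴ + 0⁴ = 1 + 0 + 0 = 1  — reached 1.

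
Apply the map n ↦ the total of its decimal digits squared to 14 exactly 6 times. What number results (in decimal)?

14 → 1² + 4² = 1 + 16 = 17
17 → 1² + 7² = 1 + 49 = 50
50 → 5² + 0² = 25 + 0 = 25
25 → 2² + 5² = 4 + 25 = 29
29 → 2² + 9² = 4 + 81 = 85
85 → 8² + 5² = 64 + 25 = 89

89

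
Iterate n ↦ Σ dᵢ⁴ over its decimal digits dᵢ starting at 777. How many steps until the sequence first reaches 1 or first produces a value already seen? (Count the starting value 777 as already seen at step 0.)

777 → 7203
7203 → 2498
2498 → 10929
10929 → 13139
13139 → 6725
6725 → 4338
4338 → 4514
4514 → 1138
1138 → 4179
4179 → 9219
9219 → 13139  — 13139 repeats.
That took 11 steps.

11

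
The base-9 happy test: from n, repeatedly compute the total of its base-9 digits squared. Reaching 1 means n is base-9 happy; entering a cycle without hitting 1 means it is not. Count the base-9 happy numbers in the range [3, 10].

2

3: 3 → 9 → 1  (reaches 1)
4: 4 → 16 → 50 → 50  (repeats 50)
5: 5 → 25 → 53 → 89 → 65 → 53  (repeats 53)
6: 6 → 36 → 16 → 50 → 50  (repeats 50)
7: 7 → 49 → 41 → 41  (repeats 41)
8: 8 → 64 → 50 → 50  (repeats 50)
9: 9 → 1  (reaches 1)
10: 10 → 2 → 4 → 16 → 50 → 50  (repeats 50)
base-9 happy: 3, 9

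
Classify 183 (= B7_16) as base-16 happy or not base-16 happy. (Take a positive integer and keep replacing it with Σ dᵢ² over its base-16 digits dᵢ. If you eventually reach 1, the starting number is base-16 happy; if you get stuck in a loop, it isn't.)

not base-16 happy

183 = (11,7)_16 → 11² + 7² = 121 + 49 = 170
170 = (10,10)_16 → 10² + 10² = 100 + 100 = 200
200 = (12,8)_16 → 12² + 8² = 144 + 64 = 208
208 = (13,0)_16 → 13² + 0² = 169 + 0 = 169
169 = (10,9)_16 → 10² + 9² = 100 + 81 = 181
181 = (11,5)_16 → 11² + 5² = 121 + 25 = 146
146 = (9,2)_16 → 9² + 2² = 81 + 4 = 85
85 = (5,5)_16 → 5² + 5² = 25 + 25 = 50
50 = (3,2)_16 → 3² + 2² = 9 + 4 = 13
13 = (13)_16 → 13² = 169  — 169 already seen; the sequence cycles without reaching 1.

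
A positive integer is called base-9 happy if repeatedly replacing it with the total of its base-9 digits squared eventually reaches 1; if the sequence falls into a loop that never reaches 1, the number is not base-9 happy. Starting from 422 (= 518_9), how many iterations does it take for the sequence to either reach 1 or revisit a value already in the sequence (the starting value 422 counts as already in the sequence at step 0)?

6

422 = (5,1,8)_9 → 5² + 1² + 8² = 25 + 1 + 64 = 90
90 = (1,1,0)_9 → 1² + 1² + 0² = 1 + 1 + 0 = 2
2 = (2)_9 → 2² = 4
4 = (4)_9 → 4² = 16
16 = (1,7)_9 → 1² + 7² = 1 + 49 = 50
50 = (5,5)_9 → 5² + 5² = 25 + 25 = 50  — 50 repeats.
That took 6 steps.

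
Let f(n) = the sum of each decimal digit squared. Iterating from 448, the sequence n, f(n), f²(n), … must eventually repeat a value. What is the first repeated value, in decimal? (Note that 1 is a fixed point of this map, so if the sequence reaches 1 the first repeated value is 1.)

16

448 → 4² + 4² + 8² = 96
96 → 9² + 6² = 117
117 → 1² + 1² + 7² = 51
51 → 5² + 1² = 26
26 → 2² + 6² = 40
40 → 4² + 0² = 16
16 → 1² + 6² = 37
37 → 3² + 7² = 58
58 → 5² + 8² = 89
89 → 8² + 9² = 145
145 → 1² + 4² + 5² = 42
42 → 4² + 2² = 20
20 → 2² + 0² = 4
4 → 4² = 16  — 16 already appeared earlier.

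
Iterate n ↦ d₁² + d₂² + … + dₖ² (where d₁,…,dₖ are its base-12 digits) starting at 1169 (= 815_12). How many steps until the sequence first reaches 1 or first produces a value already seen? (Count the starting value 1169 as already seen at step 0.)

1169 = (8,1,5)_12 → 8² + 1² + 5² = 90
90 = (7,6)_12 → 7² + 6² = 85
85 = (7,1)_12 → 7² + 1² = 50
50 = (4,2)_12 → 4² + 2² = 20
20 = (1,8)_12 → 1² + 8² = 65
65 = (5,5)_12 → 5² + 5² = 50  — 50 repeats.
That took 6 steps.

6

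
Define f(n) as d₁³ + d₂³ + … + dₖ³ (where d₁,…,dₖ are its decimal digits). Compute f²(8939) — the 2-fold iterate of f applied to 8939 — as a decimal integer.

8939 → 8³ + 9³ + 3³ + 9³ = 512 + 729 + 27 + 729 = 1997
1997 → 1³ + 9³ + 9³ + 7³ = 1 + 729 + 729 + 343 = 1802

1802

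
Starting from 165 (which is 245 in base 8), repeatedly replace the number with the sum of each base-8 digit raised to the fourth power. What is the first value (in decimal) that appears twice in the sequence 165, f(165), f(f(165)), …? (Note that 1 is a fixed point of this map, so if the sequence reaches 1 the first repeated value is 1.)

272

165 = (2,4,5)_8 → 2⁴ + 4⁴ + 5⁴ = 897
897 = (1,6,0,1)_8 → 1⁴ + 6⁴ + 0⁴ + 1⁴ = 1298
1298 = (2,4,2,2)_8 → 2⁴ + 4⁴ + 2⁴ + 2⁴ = 304
304 = (4,6,0)_8 → 4⁴ + 6⁴ + 0⁴ = 1552
1552 = (3,0,2,0)_8 → 3⁴ + 0⁴ + 2⁴ + 0⁴ = 97
97 = (1,4,1)_8 → 1⁴ + 4⁴ + 1⁴ = 258
258 = (4,0,2)_8 → 4⁴ + 0⁴ + 2⁴ = 272
272 = (4,2,0)_8 → 4⁴ + 2⁴ + 0⁴ = 272  — 272 already appeared earlier.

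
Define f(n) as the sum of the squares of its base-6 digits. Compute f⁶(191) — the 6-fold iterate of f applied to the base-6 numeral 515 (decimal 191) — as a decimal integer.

191 = (5,1,5)_6 → 5² + 1² + 5² = 51
51 = (1,2,3)_6 → 1² + 2² + 3² = 14
14 = (2,2)_6 → 2² + 2² = 8
8 = (1,2)_6 → 1² + 2² = 5
5 = (5)_6 → 5² = 25
25 = (4,1)_6 → 4² + 1² = 17

17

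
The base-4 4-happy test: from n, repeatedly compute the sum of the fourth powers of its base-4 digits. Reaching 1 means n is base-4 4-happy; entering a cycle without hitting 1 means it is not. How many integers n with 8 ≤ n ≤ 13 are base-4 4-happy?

5

8: 8 → 16 → 1  — base-4 4-happy
9: 9 → 17 → 2 → 16 → 1  — base-4 4-happy
10: 10 → 32 → 16 → 1  — base-4 4-happy
11: 11 → 97 → 18 → 17 → 2 → 16 → 1  — base-4 4-happy
12: 12 → 81 → 3 → 81  — not base-4 4-happy
13: 13 → 82 → 18 → 17 → 2 → 16 → 1  — base-4 4-happy
base-4 4-happy: 8, 9, 10, 11, 13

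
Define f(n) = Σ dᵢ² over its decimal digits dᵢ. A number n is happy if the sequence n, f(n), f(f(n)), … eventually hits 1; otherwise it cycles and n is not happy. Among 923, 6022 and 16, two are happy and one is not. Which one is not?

923: 923 → 94 → 97 → 130 → 10 → 1  — reaches 1 (happy)
6022: 6022 → 44 → 32 → 13 → 10 → 1  — reaches 1 (happy)
16: 16 → 37 → 58 → 89 → 145 → 42 → 20 → 4 → 16  — repeats 16 (not happy)

16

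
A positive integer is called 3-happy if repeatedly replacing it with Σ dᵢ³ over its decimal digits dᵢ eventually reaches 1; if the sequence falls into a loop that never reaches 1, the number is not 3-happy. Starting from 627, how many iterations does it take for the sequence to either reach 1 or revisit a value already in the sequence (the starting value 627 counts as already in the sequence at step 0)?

627 → 567
567 → 684
684 → 792
792 → 1080
1080 → 513
513 → 153
153 → 153  — 153 repeats.
That took 7 steps.

7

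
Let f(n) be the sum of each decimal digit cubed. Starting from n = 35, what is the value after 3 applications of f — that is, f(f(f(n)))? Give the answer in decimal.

92

35 → 152
152 → 134
134 → 92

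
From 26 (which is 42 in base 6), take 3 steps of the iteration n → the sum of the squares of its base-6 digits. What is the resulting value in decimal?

26 = (4,2)_6 → 4² + 2² = 20
20 = (3,2)_6 → 3² + 2² = 13
13 = (2,1)_6 → 2² + 1² = 5

5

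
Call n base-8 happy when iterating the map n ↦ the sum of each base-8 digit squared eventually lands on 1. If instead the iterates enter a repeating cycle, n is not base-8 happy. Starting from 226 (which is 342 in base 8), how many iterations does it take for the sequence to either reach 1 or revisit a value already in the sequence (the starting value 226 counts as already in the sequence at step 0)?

226 = (3,4,2)_8 → 3² + 4² + 2² = 9 + 16 + 4 = 29
29 = (3,5)_8 → 3² + 5² = 9 + 25 = 34
34 = (4,2)_8 → 4² + 2² = 16 + 4 = 20
20 = (2,4)_8 → 2² + 4² = 4 + 16 = 20  — 20 repeats.
That took 4 steps.

4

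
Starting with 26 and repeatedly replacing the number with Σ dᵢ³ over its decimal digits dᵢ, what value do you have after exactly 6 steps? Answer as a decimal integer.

737

26 → 2³ + 6³ = 8 + 216 = 224
224 → 2³ + 2³ + 4³ = 8 + 8 + 64 = 80
80 → 8³ + 0³ = 512 + 0 = 512
512 → 5³ + 1³ + 2³ = 125 + 1 + 8 = 134
134 → 1³ + 3³ + 4³ = 1 + 27 + 64 = 92
92 → 9³ + 2³ = 729 + 8 = 737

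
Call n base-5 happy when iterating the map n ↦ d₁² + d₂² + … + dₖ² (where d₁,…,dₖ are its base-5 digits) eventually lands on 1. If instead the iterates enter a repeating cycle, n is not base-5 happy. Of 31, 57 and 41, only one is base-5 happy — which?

41

31: 31 → 3 → 9 → 17 → 13 → 13  — repeats 13 (not base-5 happy)
57: 57 → 9 → 17 → 13 → 13  — repeats 13 (not base-5 happy)
41: 41 → 11 → 5 → 1  — reaches 1 (base-5 happy)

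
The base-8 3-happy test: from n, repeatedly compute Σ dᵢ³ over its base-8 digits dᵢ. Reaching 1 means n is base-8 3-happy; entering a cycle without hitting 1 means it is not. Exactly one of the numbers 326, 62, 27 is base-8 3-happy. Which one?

326: 326 → 341 → 258 → 72 → 2 → 8 → 1  — reaches 1 (base-8 3-happy)
62: 62 → 559 → 469 → 476 → 434 → 440 → 559  — repeats 559 (not base-8 3-happy)
27: 27 → 54 → 432 → 432  — repeats 432 (not base-8 3-happy)

326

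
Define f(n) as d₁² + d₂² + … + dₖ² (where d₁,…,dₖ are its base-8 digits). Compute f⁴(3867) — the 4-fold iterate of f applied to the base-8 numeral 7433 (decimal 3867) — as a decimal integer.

41

3867 = (7,4,3,3)_8 → 7² + 4² + 3² + 3² = 49 + 16 + 9 + 9 = 83
83 = (1,2,3)_8 → 1² + 2² + 3² = 1 + 4 + 9 = 14
14 = (1,6)_8 → 1² + 6² = 1 + 36 = 37
37 = (4,5)_8 → 4² + 5² = 16 + 25 = 41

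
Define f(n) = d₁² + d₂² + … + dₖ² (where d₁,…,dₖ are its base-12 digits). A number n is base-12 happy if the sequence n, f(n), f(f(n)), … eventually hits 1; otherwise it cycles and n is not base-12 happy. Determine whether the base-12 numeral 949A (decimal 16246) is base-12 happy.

16246 = (9,4,9,10)_12 → 278
278 = (1,11,2)_12 → 126
126 = (10,6)_12 → 136
136 = (11,4)_12 → 137
137 = (11,5)_12 → 146
146 = (1,0,2)_12 → 5
5 = (5)_12 → 25
25 = (2,1)_12 → 5  — 5 already seen; the sequence cycles without reaching 1.

not base-12 happy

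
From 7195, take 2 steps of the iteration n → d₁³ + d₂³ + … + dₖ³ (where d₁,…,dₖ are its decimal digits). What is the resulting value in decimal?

7195 → 7³ + 1³ + 9³ + 5³ = 343 + 1 + 729 + 125 = 1198
1198 → 1³ + 1³ + 9³ + 8³ = 1 + 1 + 729 + 512 = 1243

1243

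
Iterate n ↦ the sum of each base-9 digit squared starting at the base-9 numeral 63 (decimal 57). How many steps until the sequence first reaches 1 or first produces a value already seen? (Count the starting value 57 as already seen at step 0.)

6

57 = (6,3)_9 → 6² + 3² = 45
45 = (5,0)_9 → 5² + 0² = 25
25 = (2,7)_9 → 2² + 7² = 53
53 = (5,8)_9 → 5² + 8² = 89
89 = (1,0,8)_9 → 1² + 0² + 8² = 65
65 = (7,2)_9 → 7² + 2² = 53  — 53 repeats.
That took 6 steps.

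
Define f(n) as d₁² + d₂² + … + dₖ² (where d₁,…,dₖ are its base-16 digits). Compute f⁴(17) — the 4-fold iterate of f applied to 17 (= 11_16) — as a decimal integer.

1

17 = (1,1)_16 → 1² + 1² = 2
2 = (2)_16 → 2² = 4
4 = (4)_16 → 4² = 16
16 = (1,0)_16 → 1² + 0² = 1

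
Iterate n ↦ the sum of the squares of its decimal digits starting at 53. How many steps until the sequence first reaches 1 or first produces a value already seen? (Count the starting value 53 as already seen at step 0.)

13

53 → 34
34 → 25
25 → 29
29 → 85
85 → 89
89 → 145
145 → 42
42 → 20
20 → 4
4 → 16
16 → 37
37 → 58
58 → 89  — 89 repeats.
That took 13 steps.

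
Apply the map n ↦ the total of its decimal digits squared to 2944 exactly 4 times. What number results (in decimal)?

40

2944 → 117
117 → 51
51 → 26
26 → 40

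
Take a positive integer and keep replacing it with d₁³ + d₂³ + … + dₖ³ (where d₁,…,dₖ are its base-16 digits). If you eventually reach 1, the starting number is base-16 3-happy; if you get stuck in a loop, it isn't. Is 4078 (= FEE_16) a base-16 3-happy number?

base-16 3-happy

4078 = (15,14,14)_16 → 15³ + 14³ + 14³ = 3375 + 2744 + 2744 = 8863
8863 = (2,2,9,15)_16 → 2³ + 2³ + 9³ + 15³ = 8 + 8 + 729 + 3375 = 4120
4120 = (1,0,1,8)_16 → 1³ + 0³ + 1³ + 8³ = 1 + 0 + 1 + 512 = 514
514 = (2,0,2)_16 → 2³ + 0³ + 2³ = 8 + 0 + 8 = 16
16 = (1,0)_16 → 1³ + 0³ = 1 + 0 = 1  — reached 1.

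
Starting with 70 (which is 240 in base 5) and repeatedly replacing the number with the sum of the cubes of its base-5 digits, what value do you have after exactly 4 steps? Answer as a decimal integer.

28

70 = (2,4,0)_5 → 2³ + 4³ + 0³ = 72
72 = (2,4,2)_5 → 2³ + 4³ + 2³ = 80
80 = (3,1,0)_5 → 3³ + 1³ + 0³ = 28
28 = (1,0,3)_5 → 1³ + 0³ + 3³ = 28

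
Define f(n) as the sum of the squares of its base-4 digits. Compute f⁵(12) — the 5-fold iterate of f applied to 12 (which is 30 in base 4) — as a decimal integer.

1

12 = (3,0)_4 → 3² + 0² = 9 + 0 = 9
9 = (2,1)_4 → 2² + 1² = 4 + 1 = 5
5 = (1,1)_4 → 1² + 1² = 1 + 1 = 2
2 = (2)_4 → 2² = 4
4 = (1,0)_4 → 1² + 0² = 1 + 0 = 1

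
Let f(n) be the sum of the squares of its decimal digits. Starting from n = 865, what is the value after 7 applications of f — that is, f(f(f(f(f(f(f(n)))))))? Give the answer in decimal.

865 → 125
125 → 30
30 → 9
9 → 81
81 → 65
65 → 61
61 → 37

37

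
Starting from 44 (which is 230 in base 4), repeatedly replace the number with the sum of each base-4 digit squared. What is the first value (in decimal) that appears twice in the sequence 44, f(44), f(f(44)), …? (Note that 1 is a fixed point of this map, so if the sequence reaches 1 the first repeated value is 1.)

1

44 = (2,3,0)_4 → 2² + 3² + 0² = 4 + 9 + 0 = 13
13 = (3,1)_4 → 3² + 1² = 9 + 1 = 10
10 = (2,2)_4 → 2² + 2² = 4 + 4 = 8
8 = (2,0)_4 → 2² + 0² = 4 + 0 = 4
4 = (1,0)_4 → 1² + 0² = 1 + 0 = 1  — reached the fixed point 1.
1 → 1, so 1 is the first repeated value.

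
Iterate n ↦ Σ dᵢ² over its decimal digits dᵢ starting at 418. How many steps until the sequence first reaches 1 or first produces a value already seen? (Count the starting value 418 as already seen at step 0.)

12

418 → 4² + 1² + 8² = 16 + 1 + 64 = 81
81 → 8² + 1² = 64 + 1 = 65
65 → 6² + 5² = 36 + 25 = 61
61 → 6² + 1² = 36 + 1 = 37
37 → 3² + 7² = 9 + 49 = 58
58 → 5² + 8² = 25 + 64 = 89
89 → 8² + 9² = 64 + 81 = 145
145 → 1² + 4² + 5² = 1 + 16 + 25 = 42
42 → 4² + 2² = 16 + 4 = 20
20 → 2² + 0² = 4 + 0 = 4
4 → 4² = 16
16 → 1² + 6² = 1 + 36 = 37  — 37 repeats.
That took 12 steps.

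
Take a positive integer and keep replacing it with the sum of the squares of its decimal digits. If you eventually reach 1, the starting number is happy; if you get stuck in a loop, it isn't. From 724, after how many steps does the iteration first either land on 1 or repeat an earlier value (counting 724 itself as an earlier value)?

14

724 → 7² + 2² + 4² = 49 + 4 + 16 = 69
69 → 6² + 9² = 36 + 81 = 117
117 → 1² + 1² + 7² = 1 + 1 + 49 = 51
51 → 5² + 1² = 25 + 1 = 26
26 → 2² + 6² = 4 + 36 = 40
40 → 4² + 0² = 16 + 0 = 16
16 → 1² + 6² = 1 + 36 = 37
37 → 3² + 7² = 9 + 49 = 58
58 → 5² + 8² = 25 + 64 = 89
89 → 8² + 9² = 64 + 81 = 145
145 → 1² + 4² + 5² = 1 + 16 + 25 = 42
42 → 4² + 2² = 16 + 4 = 20
20 → 2² + 0² = 4 + 0 = 4
4 → 4² = 16  — 16 repeats.
That took 14 steps.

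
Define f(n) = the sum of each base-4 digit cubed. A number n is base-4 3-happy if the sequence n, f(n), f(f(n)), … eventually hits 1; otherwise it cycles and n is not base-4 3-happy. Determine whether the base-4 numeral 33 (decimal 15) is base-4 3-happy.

not base-4 3-happy

15 = (3,3)_4 → 3³ + 3³ = 54
54 = (3,1,2)_4 → 3³ + 1³ + 2³ = 36
36 = (2,1,0)_4 → 2³ + 1³ + 0³ = 9
9 = (2,1)_4 → 2³ + 1³ = 9  — 9 already seen; the sequence cycles without reaching 1.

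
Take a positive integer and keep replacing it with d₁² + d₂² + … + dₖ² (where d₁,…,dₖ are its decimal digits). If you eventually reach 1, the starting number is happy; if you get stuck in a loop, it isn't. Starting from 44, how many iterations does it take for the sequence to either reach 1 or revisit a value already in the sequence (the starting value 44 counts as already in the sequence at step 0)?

44 → 32
32 → 13
13 → 10
10 → 1  — reached 1.
That took 4 steps.

4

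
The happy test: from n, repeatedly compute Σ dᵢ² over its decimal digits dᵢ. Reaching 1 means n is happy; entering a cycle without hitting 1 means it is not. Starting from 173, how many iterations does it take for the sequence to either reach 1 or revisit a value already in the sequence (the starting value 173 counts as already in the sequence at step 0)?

11

173 → 1² + 7² + 3² = 59
59 → 5² + 9² = 106
106 → 1² + 0² + 6² = 37
37 → 3² + 7² = 58
58 → 5² + 8² = 89
89 → 8² + 9² = 145
145 → 1² + 4² + 5² = 42
42 → 4² + 2² = 20
20 → 2² + 0² = 4
4 → 4² = 16
16 → 1² + 6² = 37  — 37 repeats.
That took 11 steps.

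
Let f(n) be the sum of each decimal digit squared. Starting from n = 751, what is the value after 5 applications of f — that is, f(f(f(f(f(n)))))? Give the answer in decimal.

751 → 7² + 5² + 1² = 49 + 25 + 1 = 75
75 → 7² + 5² = 49 + 25 = 74
74 → 7² + 4² = 49 + 16 = 65
65 → 6² + 5² = 36 + 25 = 61
61 → 6² + 1² = 36 + 1 = 37

37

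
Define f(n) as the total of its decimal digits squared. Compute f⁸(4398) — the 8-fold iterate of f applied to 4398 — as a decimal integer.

4398 → 4² + 3² + 9² + 8² = 16 + 9 + 81 + 64 = 170
170 → 1² + 7² + 0² = 1 + 49 + 0 = 50
50 → 5² + 0² = 25 + 0 = 25
25 → 2² + 5² = 4 + 25 = 29
29 → 2² + 9² = 4 + 81 = 85
85 → 8² + 5² = 64 + 25 = 89
89 → 8² + 9² = 64 + 81 = 145
145 → 1² + 4² + 5² = 1 + 16 + 25 = 42

42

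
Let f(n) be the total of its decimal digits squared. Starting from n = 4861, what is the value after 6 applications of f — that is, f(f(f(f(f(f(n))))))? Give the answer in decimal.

4861 → 4² + 8² + 6² + 1² = 117
117 → 1² + 1² + 7² = 51
51 → 5² + 1² = 26
26 → 2² + 6² = 40
40 → 4² + 0² = 16
16 → 1² + 6² = 37

37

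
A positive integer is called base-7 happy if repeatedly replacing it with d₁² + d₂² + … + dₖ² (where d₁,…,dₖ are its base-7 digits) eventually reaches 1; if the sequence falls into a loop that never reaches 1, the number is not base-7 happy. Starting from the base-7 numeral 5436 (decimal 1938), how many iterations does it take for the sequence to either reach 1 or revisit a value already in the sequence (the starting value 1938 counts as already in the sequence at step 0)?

1938 = (5,4,3,6)_7 → 5² + 4² + 3² + 6² = 86
86 = (1,5,2)_7 → 1² + 5² + 2² = 30
30 = (4,2)_7 → 4² + 2² = 20
20 = (2,6)_7 → 2² + 6² = 40
40 = (5,5)_7 → 5² + 5² = 50
50 = (1,0,1)_7 → 1² + 0² + 1² = 2
2 = (2)_7 → 2² = 4
4 = (4)_7 → 4² = 16
16 = (2,2)_7 → 2² + 2² = 8
8 = (1,1)_7 → 1² + 1² = 2  — 2 repeats.
That took 10 steps.

10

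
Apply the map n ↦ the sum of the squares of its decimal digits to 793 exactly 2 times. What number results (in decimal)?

793 → 139
139 → 91

91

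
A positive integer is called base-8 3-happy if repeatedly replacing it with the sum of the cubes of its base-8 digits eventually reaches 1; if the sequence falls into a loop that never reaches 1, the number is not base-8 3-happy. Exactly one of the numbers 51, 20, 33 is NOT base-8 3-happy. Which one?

51

51: 51 → 243 → 270 → 281 → 92 → 92  — repeats 92 (not base-8 3-happy)
20: 20 → 72 → 2 → 8 → 1  — reaches 1 (base-8 3-happy)
33: 33 → 65 → 2 → 8 → 1  — reaches 1 (base-8 3-happy)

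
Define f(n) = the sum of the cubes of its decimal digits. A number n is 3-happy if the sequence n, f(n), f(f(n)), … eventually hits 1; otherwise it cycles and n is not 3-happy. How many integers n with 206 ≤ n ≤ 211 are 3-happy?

206: 206 → 224 → 80 → 512 → 134 → 92 → 737 → 713 → 371 → 371  — not 3-happy
207: 207 → 351 → 153 → 153  — not 3-happy
208: 208 → 520 → 133 → 55 → 250 → 133  — not 3-happy
209: 209 → 737 → 713 → 371 → 371  — not 3-happy
210: 210 → 9 → 729 → 1080 → 513 → 153 → 153  — not 3-happy
211: 211 → 10 → 1  — 3-happy
3-happy: 211

1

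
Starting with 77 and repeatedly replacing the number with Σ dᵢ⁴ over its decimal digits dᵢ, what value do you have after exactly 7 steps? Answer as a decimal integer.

77 → 7⁴ + 7⁴ = 4802
4802 → 4⁴ + 8⁴ + 0⁴ + 2⁴ = 4368
4368 → 4⁴ + 3⁴ + 6⁴ + 8⁴ = 5729
5729 → 5⁴ + 7⁴ + 2⁴ + 9⁴ = 9603
9603 → 9⁴ + 6⁴ + 0⁴ + 3⁴ = 7938
7938 → 7⁴ + 9⁴ + 3⁴ + 8⁴ = 13139
13139 → 1⁴ + 3⁴ + 1⁴ + 3⁴ + 9⁴ = 6725

6725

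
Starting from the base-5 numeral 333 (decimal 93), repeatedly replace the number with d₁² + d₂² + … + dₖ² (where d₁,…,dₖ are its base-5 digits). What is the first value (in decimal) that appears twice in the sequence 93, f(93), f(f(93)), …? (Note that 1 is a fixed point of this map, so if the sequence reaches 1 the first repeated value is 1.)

93 = (3,3,3)_5 → 27
27 = (1,0,2)_5 → 5
5 = (1,0)_5 → 1  — reached the fixed point 1.
1 → 1, so 1 is the first repeated value.

1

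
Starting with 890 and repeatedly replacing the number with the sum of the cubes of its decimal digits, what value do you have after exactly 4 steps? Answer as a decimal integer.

407

890 → 8³ + 9³ + 0³ = 1241
1241 → 1³ + 2³ + 4³ + 1³ = 74
74 → 7³ + 4³ = 407
407 → 4³ + 0³ + 7³ = 407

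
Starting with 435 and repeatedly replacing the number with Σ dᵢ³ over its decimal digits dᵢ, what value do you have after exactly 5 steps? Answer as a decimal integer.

432

435 → 4³ + 3³ + 5³ = 216
216 → 2³ + 1³ + 6³ = 225
225 → 2³ + 2³ + 5³ = 141
141 → 1³ + 4³ + 1³ = 66
66 → 6³ + 6³ = 432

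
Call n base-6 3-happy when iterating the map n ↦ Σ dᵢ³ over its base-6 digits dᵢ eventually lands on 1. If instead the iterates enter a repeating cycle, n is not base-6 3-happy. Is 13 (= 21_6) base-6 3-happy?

not base-6 3-happy

13 = (2,1)_6 → 9
9 = (1,3)_6 → 28
28 = (4,4)_6 → 128
128 = (3,3,2)_6 → 62
62 = (1,4,2)_6 → 73
73 = (2,0,1)_6 → 9  — 9 already seen; the sequence cycles without reaching 1.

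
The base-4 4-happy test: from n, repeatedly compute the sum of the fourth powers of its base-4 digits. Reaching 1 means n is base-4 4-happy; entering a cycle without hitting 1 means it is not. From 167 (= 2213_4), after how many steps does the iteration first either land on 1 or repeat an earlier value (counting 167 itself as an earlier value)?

167 = (2,2,1,3)_4 → 2⁴ + 2⁴ + 1⁴ + 3⁴ = 114
114 = (1,3,0,2)_4 → 1⁴ + 3⁴ + 0⁴ + 2⁴ = 98
98 = (1,2,0,2)_4 → 1⁴ + 2⁴ + 0⁴ + 2⁴ = 33
33 = (2,0,1)_4 → 2⁴ + 0⁴ + 1⁴ = 17
17 = (1,0,1)_4 → 1⁴ + 0⁴ + 1⁴ = 2
2 = (2)_4 → 2⁴ = 16
16 = (1,0,0)_4 → 1⁴ + 0⁴ + 0⁴ = 1  — reached 1.
That took 7 steps.

7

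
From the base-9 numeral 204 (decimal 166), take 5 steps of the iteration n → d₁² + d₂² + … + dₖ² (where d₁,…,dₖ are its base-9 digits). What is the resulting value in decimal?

166 = (2,0,4)_9 → 2² + 0² + 4² = 4 + 0 + 16 = 20
20 = (2,2)_9 → 2² + 2² = 4 + 4 = 8
8 = (8)_9 → 8² = 64
64 = (7,1)_9 → 7² + 1² = 49 + 1 = 50
50 = (5,5)_9 → 5² + 5² = 25 + 25 = 50

50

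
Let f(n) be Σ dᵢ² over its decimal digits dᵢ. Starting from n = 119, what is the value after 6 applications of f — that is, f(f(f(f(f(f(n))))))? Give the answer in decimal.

119 → 1² + 1² + 9² = 1 + 1 + 81 = 83
83 → 8² + 3² = 64 + 9 = 73
73 → 7² + 3² = 49 + 9 = 58
58 → 5² + 8² = 25 + 64 = 89
89 → 8² + 9² = 64 + 81 = 145
145 → 1² + 4² + 5² = 1 + 16 + 25 = 42

42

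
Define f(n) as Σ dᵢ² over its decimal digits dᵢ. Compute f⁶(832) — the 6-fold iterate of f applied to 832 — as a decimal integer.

4

832 → 8² + 3² + 2² = 77
77 → 7² + 7² = 98
98 → 9² + 8² = 145
145 → 1² + 4² + 5² = 42
42 → 4² + 2² = 20
20 → 2² + 0² = 4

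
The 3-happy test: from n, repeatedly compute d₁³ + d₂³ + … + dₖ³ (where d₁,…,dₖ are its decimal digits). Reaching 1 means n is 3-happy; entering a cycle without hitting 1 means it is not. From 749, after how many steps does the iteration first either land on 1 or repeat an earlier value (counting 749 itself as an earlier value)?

6

749 → 1136
1136 → 245
245 → 197
197 → 1073
1073 → 371
371 → 371  — 371 repeats.
That took 6 steps.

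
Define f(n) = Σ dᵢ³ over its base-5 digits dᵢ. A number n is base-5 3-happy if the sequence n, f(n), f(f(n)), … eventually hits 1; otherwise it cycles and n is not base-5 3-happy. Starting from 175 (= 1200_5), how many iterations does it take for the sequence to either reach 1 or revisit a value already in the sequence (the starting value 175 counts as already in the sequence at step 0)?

175 = (1,2,0,0)_5 → 1³ + 2³ + 0³ + 0³ = 9
9 = (1,4)_5 → 1³ + 4³ = 65
65 = (2,3,0)_5 → 2³ + 3³ + 0³ = 35
35 = (1,2,0)_5 → 1³ + 2³ + 0³ = 9  — 9 repeats.
That took 4 steps.

4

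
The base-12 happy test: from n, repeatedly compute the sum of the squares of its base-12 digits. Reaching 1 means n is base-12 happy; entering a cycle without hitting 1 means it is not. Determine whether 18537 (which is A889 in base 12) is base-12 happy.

18537 = (10,8,8,9)_12 → 309
309 = (2,1,9)_12 → 86
86 = (7,2)_12 → 53
53 = (4,5)_12 → 41
41 = (3,5)_12 → 34
34 = (2,10)_12 → 104
104 = (8,8)_12 → 128
128 = (10,8)_12 → 164
164 = (1,1,8)_12 → 66
66 = (5,6)_12 → 61
61 = (5,1)_12 → 26
26 = (2,2)_12 → 8
8 = (8)_12 → 64
64 = (5,4)_12 → 41  — 41 already seen; the sequence cycles without reaching 1.

not base-12 happy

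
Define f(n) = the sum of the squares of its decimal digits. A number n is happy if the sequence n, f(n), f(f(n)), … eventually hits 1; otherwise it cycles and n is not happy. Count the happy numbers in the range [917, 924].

917: 917 → 131 → 11 → 2 → 4 → 16 → 37 → 58 → 89 → 145 → 42 → 20 → 4  (repeats 4)
918: 918 → 146 → 53 → 34 → 25 → 29 → 85 → 89 → 145 → 42 → 20 → 4 → 16 → 37 → 58 → 89  (repeats 89)
919: 919 → 163 → 46 → 52 → 29 → 85 → 89 → 145 → 42 → 20 → 4 → 16 → 37 → 58 → 89  (repeats 89)
920: 920 → 85 → 89 → 145 → 42 → 20 → 4 → 16 → 37 → 58 → 89  (repeats 89)
921: 921 → 86 → 100 → 1  (reaches 1)
922: 922 → 89 → 145 → 42 → 20 → 4 → 16 → 37 → 58 → 89  (repeats 89)
923: 923 → 94 → 97 → 130 → 10 → 1  (reaches 1)
924: 924 → 101 → 2 → 4 → 16 → 37 → 58 → 89 → 145 → 42 → 20 → 4  (repeats 4)
happy: 921, 923

2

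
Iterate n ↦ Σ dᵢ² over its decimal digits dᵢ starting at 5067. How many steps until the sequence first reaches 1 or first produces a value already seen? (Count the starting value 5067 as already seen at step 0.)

5067 → 5² + 0² + 6² + 7² = 110
110 → 1² + 1² + 0² = 2
2 → 2² = 4
4 → 4² = 16
16 → 1² + 6² = 37
37 → 3² + 7² = 58
58 → 5² + 8² = 89
89 → 8² + 9² = 145
145 → 1² + 4² + 5² = 42
42 → 4² + 2² = 20
20 → 2² + 0² = 4  — 4 repeats.
That took 11 steps.

11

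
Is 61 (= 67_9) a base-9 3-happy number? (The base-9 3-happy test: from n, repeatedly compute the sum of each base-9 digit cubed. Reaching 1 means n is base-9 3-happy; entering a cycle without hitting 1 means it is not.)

base-9 3-happy

61 = (6,7)_9 → 6³ + 7³ = 559
559 = (6,8,1)_9 → 6³ + 8³ + 1³ = 729
729 = (1,0,0,0)_9 → 1³ + 0³ + 0³ + 0³ = 1  — reached 1.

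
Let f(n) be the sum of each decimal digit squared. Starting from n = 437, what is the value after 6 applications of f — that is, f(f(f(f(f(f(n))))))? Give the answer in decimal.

89

437 → 4² + 3² + 7² = 16 + 9 + 49 = 74
74 → 7² + 4² = 49 + 16 = 65
65 → 6² + 5² = 36 + 25 = 61
61 → 6² + 1² = 36 + 1 = 37
37 → 3² + 7² = 9 + 49 = 58
58 → 5² + 8² = 25 + 64 = 89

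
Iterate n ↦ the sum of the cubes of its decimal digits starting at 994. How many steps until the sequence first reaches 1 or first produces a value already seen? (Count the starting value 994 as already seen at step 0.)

994 → 9³ + 9³ + 4³ = 1522
1522 → 1³ + 5³ + 2³ + 2³ = 142
142 → 1³ + 4³ + 2³ = 73
73 → 7³ + 3³ = 370
370 → 3³ + 7³ + 0³ = 370  — 370 repeats.
That took 5 steps.

5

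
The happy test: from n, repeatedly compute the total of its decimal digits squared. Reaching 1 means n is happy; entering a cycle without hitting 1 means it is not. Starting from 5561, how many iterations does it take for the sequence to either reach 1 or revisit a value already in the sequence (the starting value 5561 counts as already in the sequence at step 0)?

5561 → 5² + 5² + 6² + 1² = 87
87 → 8² + 7² = 113
113 → 1² + 1² + 3² = 11
11 → 1² + 1² = 2
2 → 2² = 4
4 → 4² = 16
16 → 1² + 6² = 37
37 → 3² + 7² = 58
58 → 5² + 8² = 89
89 → 8² + 9² = 145
145 → 1² + 4² + 5² = 42
42 → 4² + 2² = 20
20 → 2² + 0² = 4  — 4 repeats.
That took 13 steps.

13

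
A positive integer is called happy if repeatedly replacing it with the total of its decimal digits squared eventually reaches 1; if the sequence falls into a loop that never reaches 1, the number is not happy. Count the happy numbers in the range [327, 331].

327: 327 → 62 → 40 → 16 → 37 → 58 → 89 → 145 → 42 → 20 → 4 → 16  (repeats 16)
328: 328 → 77 → 98 → 145 → 42 → 20 → 4 → 16 → 37 → 58 → 89 → 145  (repeats 145)
329: 329 → 94 → 97 → 130 → 10 → 1  (reaches 1)
330: 330 → 18 → 65 → 61 → 37 → 58 → 89 → 145 → 42 → 20 → 4 → 16 → 37  (repeats 37)
331: 331 → 19 → 82 → 68 → 100 → 1  (reaches 1)
happy: 329, 331

2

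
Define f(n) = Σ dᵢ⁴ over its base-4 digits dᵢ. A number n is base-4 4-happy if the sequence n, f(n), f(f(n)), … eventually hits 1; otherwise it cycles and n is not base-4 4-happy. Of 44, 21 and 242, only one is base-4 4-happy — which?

44: 44 → 97 → 18 → 17 → 2 → 16 → 1  — reaches 1 (base-4 4-happy)
21: 21 → 3 → 81 → 3  — repeats 3 (not base-4 4-happy)
242: 242 → 178 → 113 → 83 → 83  — repeats 83 (not base-4 4-happy)

44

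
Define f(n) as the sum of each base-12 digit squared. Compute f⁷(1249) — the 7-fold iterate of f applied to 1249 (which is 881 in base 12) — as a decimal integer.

1249 = (8,8,1)_12 → 129
129 = (10,9)_12 → 181
181 = (1,3,1)_12 → 11
11 = (11)_12 → 121
121 = (10,1)_12 → 101
101 = (8,5)_12 → 89
89 = (7,5)_12 → 74

74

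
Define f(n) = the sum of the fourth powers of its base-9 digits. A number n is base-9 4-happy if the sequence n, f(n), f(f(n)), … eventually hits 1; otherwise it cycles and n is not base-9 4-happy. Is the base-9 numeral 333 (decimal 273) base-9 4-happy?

base-9 4-happy

273 = (3,3,3)_9 → 3⁴ + 3⁴ + 3⁴ = 81 + 81 + 81 = 243
243 = (3,0,0)_9 → 3⁴ + 0⁴ + 0⁴ = 81 + 0 + 0 = 81
81 = (1,0,0)_9 → 1⁴ + 0⁴ + 0⁴ = 1 + 0 + 0 = 1  — reached 1.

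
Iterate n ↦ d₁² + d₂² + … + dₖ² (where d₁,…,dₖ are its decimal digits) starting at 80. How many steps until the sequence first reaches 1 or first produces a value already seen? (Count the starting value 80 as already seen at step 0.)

80 → 8² + 0² = 64
64 → 6² + 4² = 52
52 → 5² + 2² = 29
29 → 2² + 9² = 85
85 → 8² + 5² = 89
89 → 8² + 9² = 145
145 → 1² + 4² + 5² = 42
42 → 4² + 2² = 20
20 → 2² + 0² = 4
4 → 4² = 16
16 → 1² + 6² = 37
37 → 3² + 7² = 58
58 → 5² + 8² = 89  — 89 repeats.
That took 13 steps.

13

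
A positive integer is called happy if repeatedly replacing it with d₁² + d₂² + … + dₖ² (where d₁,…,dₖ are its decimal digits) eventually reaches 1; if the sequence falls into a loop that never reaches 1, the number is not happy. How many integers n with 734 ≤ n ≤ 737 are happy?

1

734: 734 → 74 → 65 → 61 → 37 → 58 → 89 → 145 → 42 → 20 → 4 → 16 → 37  (repeats 37)
735: 735 → 83 → 73 → 58 → 89 → 145 → 42 → 20 → 4 → 16 → 37 → 58  (repeats 58)
736: 736 → 94 → 97 → 130 → 10 → 1  (reaches 1)
737: 737 → 107 → 50 → 25 → 29 → 85 → 89 → 145 → 42 → 20 → 4 → 16 → 37 → 58 → 89  (repeats 89)
happy: 736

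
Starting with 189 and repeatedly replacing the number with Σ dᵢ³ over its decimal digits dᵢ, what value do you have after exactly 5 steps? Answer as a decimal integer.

189 → 1³ + 8³ + 9³ = 1 + 512 + 729 = 1242
1242 → 1³ + 2³ + 4³ + 2³ = 1 + 8 + 64 + 8 = 81
81 → 8³ + 1³ = 512 + 1 = 513
513 → 5³ + 1³ + 3³ = 125 + 1 + 27 = 153
153 → 1³ + 5³ + 3³ = 1 + 125 + 27 = 153

153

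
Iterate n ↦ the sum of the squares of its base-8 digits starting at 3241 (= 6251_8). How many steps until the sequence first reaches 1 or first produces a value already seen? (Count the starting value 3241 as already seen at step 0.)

5

3241 = (6,2,5,1)_8 → 6² + 2² + 5² + 1² = 66
66 = (1,0,2)_8 → 1² + 0² + 2² = 5
5 = (5)_8 → 5² = 25
25 = (3,1)_8 → 3² + 1² = 10
10 = (1,2)_8 → 1² + 2² = 5  — 5 repeats.
That took 5 steps.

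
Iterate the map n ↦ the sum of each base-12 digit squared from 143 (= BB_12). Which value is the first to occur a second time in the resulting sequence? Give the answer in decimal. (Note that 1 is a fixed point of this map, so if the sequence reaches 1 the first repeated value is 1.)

164

143 = (11,11)_12 → 11² + 11² = 121 + 121 = 242
242 = (1,8,2)_12 → 1² + 8² + 2² = 1 + 64 + 4 = 69
69 = (5,9)_12 → 5² + 9² = 25 + 81 = 106
106 = (8,10)_12 → 8² + 10² = 64 + 100 = 164
164 = (1,1,8)_12 → 1² + 1² + 8² = 1 + 1 + 64 = 66
66 = (5,6)_12 → 5² + 6² = 25 + 36 = 61
61 = (5,1)_12 → 5² + 1² = 25 + 1 = 26
26 = (2,2)_12 → 2² + 2² = 4 + 4 = 8
8 = (8)_12 → 8² = 64
64 = (5,4)_12 → 5² + 4² = 25 + 16 = 41
41 = (3,5)_12 → 3² + 5² = 9 + 25 = 34
34 = (2,10)_12 → 2² + 10² = 4 + 100 = 104
104 = (8,8)_12 → 8² + 8² = 64 + 64 = 128
128 = (10,8)_12 → 10² + 8² = 100 + 64 = 164  — 164 already appeared earlier.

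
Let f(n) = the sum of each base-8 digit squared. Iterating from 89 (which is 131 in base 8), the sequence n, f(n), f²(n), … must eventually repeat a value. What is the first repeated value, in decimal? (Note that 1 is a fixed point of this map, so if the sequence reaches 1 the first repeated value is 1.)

10

89 = (1,3,1)_8 → 11
11 = (1,3)_8 → 10
10 = (1,2)_8 → 5
5 = (5)_8 → 25
25 = (3,1)_8 → 10  — 10 already appeared earlier.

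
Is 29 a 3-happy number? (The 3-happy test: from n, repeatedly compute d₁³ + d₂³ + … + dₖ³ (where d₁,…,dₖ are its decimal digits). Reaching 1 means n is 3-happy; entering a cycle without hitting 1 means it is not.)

29 → 737
737 → 713
713 → 371
371 → 371  — 371 already seen; the sequence cycles without reaching 1.

not 3-happy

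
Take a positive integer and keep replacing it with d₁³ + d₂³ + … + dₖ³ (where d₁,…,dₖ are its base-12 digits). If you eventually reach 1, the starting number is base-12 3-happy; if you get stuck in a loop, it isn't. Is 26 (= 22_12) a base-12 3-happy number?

26 = (2,2)_12 → 16
16 = (1,4)_12 → 65
65 = (5,5)_12 → 250
250 = (1,8,10)_12 → 1513
1513 = (10,6,1)_12 → 1217
1217 = (8,5,5)_12 → 762
762 = (5,3,6)_12 → 368
368 = (2,6,8)_12 → 736
736 = (5,1,4)_12 → 190
190 = (1,3,10)_12 → 1028
1028 = (7,1,8)_12 → 856
856 = (5,11,4)_12 → 1520
1520 = (10,6,8)_12 → 1728
1728 = (1,0,0,0)_12 → 1  — reached 1.

base-12 3-happy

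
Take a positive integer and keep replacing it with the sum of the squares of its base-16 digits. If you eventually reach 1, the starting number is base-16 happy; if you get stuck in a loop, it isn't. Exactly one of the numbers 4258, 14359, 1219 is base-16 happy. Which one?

4258: 4258 → 105 → 117 → 74 → 116 → 65 → 17 → 2 → 4 → 16 → 1  — reaches 1 (base-16 happy)
14359: 14359 → 123 → 170 → 200 → 208 → 169 → 181 → 146 → 85 → 50 → 13 → 169  — repeats 169 (not base-16 happy)
1219: 1219 → 169 → 181 → 146 → 85 → 50 → 13 → 169  — repeats 169 (not base-16 happy)

4258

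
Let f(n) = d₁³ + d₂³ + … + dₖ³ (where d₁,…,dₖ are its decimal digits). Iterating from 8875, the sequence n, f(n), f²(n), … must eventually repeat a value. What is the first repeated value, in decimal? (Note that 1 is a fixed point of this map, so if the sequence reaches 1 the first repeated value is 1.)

133

8875 → 8³ + 8³ + 7³ + 5³ = 1492
1492 → 1³ + 4³ + 9³ + 2³ = 802
802 → 8³ + 0³ + 2³ = 520
520 → 5³ + 2³ + 0³ = 133
133 → 1³ + 3³ + 3³ = 55
55 → 5³ + 5³ = 250
250 → 2³ + 5³ + 0³ = 133  — 133 already appeared earlier.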